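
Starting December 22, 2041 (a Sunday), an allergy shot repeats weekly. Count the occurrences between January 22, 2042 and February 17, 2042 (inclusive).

Occurrences land 7·i days after December 22, 2041 for i = 0, 1, 2, …
January 22, 2042 is 31 days after the start; 31 ÷ 7 = 4 remainder 3; since the remainder is 3, round up to i = 5. First occurrence in the window: #6 on January 26, 2042 (5×7 = 35 days in).
February 17, 2042 is 57 days after the start; 57 ÷ 7 = 8 remainder 1. Last occurrence in the window: #9 on February 16, 2042.
Occurrences #6 through #9: 4 in total.

4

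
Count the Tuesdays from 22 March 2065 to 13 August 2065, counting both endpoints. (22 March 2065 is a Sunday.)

22 March 2065 is a Sunday; the first Tuesday on or after it is 24 March 2065 (2 days later).
From 24 March 2065 to 13 August 2065: 7 + 30 + 31 + 30 + 31 + 13 = 142 days (rest of March, April, May, June, July, August).
142 ÷ 7 = 20 full weeks with remainder 2, so 20 more Tuesdays after the first → 21.

21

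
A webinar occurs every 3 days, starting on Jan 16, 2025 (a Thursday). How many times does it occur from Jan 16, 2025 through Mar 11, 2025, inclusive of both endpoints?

Occurrences land 3·i days after Jan 16, 2025 for i = 0, 1, 2, …
The window opens on the start date, so the first occurrence inside is #1 on Jan 16, 2025.
Mar 11, 2025 is 54 days after the start; 54 ÷ 3 = 18 remainder 0. Last occurrence in the window: #19 on Mar 11, 2025.
Occurrences #1 through #19: 19 in total.

19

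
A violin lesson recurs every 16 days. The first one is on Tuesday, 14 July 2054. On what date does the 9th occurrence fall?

19 November 2054

The 9th occurrence is 8 intervals after the first: 8 × 16 = 128 days after 14 July 2054.
July has 31 days — 17 days to the end of July leaves 111.
August has 31 days (80 left).
September has 30 days (50 left).
October has 31 days (19 left).
19 days into November → 19 November 2054.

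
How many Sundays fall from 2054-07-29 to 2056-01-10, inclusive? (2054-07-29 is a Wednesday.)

2054-07-29 is a Wednesday; the first Sunday on or after it is 2054-08-02 (4 days later).
From 2054-08-02 to 2056-01-10: 151 + 365 + 10 = 526 days (rest of 2054, 2055, to 2056-01-10 in 2056).
526 ÷ 7 = 75 full weeks with remainder 1, so 75 more Sundays after the first → 76.

76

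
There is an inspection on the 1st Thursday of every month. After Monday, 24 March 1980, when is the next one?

March 1980 starts on a Saturday, so its 1st Thursday is 6 March 1980 (5 days in).
That is not after 24 March 1980, so look at April 1980.
April 1980 starts on a Tuesday, so its 1st Thursday is 3 April 1980 (2 days in).

3 April 1980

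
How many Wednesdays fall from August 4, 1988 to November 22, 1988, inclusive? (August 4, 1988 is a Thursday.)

August 4, 1988 is a Thursday; the first Wednesday on or after it is August 10, 1988 (6 days later).
From August 10, 1988 to November 22, 1988: 21 + 30 + 31 + 22 = 104 days (rest of August, September, October, November).
104 ÷ 7 = 14 full weeks with remainder 6, so 14 more Wednesdays after the first → 15.

15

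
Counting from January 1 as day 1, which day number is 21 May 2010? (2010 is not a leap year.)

141

Days in months before May: 31 + 28 + 31 + 30 = 120.
Plus 21 days into May → day 141.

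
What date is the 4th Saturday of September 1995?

September 1995 begins on a Friday, so the first Saturday is September 2 (1 day later).
The 4th Saturday is 3 weeks later: 2 + 21 = 23.

September 23, 1995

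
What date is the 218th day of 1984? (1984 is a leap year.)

Jan has 31 days (218 − 31 = 187 remain).
Feb has 29 days (187 − 29 = 158 remain).
Mar has 31 days (158 − 31 = 127 remain).
Apr has 30 days (127 − 30 = 97 remain).
May has 31 days (97 − 31 = 66 remain).
Jun has 30 days (66 − 30 = 36 remain).
Jul has 31 days (36 − 31 = 5 remain).
5 into Aug → Aug 5.

Aug 5, 1984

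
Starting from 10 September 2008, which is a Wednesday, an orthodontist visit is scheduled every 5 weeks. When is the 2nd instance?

The 2nd occurrence is 1 interval after the first: 1 × 35 = 35 days after 10 September 2008.
September has 30 days — 20 days to the end of September leaves 15.
15 days into October → 15 October 2008.

15 October 2008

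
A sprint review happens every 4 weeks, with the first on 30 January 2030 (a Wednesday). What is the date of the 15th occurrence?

26 February 2031

The 15th occurrence is 14 intervals after the first: 14 × 28 = 392 days after 30 January 2030.
January has 31 days — 1 day to the end of January leaves 391.
February has 28 days (363 left).
March has 31 days (332 left).
April has 30 days (302 left).
May has 31 days (271 left).
June has 30 days (241 left).
July has 31 days (210 left).
August has 31 days (179 left).
September has 30 days (149 left).
October has 31 days (118 left).
November has 30 days (88 left).
December has 31 days (57 left).
January has 31 days (26 left).
26 days into February → 26 February 2031.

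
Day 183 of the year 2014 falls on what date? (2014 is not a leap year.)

January has 31 days (183 − 31 = 152 remain).
February has 28 days (152 − 28 = 124 remain).
March has 31 days (124 − 31 = 93 remain).
April has 30 days (93 − 30 = 63 remain).
May has 31 days (63 − 31 = 32 remain).
June has 30 days (32 − 30 = 2 remain).
2 into July → July 2.

2014-07-02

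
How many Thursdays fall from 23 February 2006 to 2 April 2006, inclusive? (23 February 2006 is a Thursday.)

23 February 2006 is a Thursday; the first Thursday on or after it is 23 February 2006.
From 23 February 2006 to 2 April 2006: 5 + 31 + 2 = 38 days (rest of February, March, April).
38 ÷ 7 = 5 full weeks with remainder 3, so 5 more Thursdays after the first → 6.

6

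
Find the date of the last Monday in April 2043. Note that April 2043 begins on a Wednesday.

April 27, 2043

April 2043 begins on a Wednesday, so the first Monday is April 6 (5 days later).
April 2043 has 30 days. Adding weeks: 6, 13, 20, 27 — the last one ≤ 30 is the 27th.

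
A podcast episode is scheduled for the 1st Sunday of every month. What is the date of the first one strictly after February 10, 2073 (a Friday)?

March 5, 2073

February 2073 starts on a Wednesday, so its 1st Sunday is February 5, 2073 (4 days in).
That is not after February 10, 2073, so look at March 2073.
March 2073 starts on a Wednesday, so its 1st Sunday is March 5, 2073 (4 days in).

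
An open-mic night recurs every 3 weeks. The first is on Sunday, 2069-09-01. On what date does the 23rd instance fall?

2070-12-07

The 23rd occurrence is 22 intervals after the first: 22 × 21 = 462 days after 2069-09-01.
September has 30 days — 29 days to the end of September leaves 433.
From end of September to end of 2069 is 92 days (341 left).
January has 31 days (310 left).
February has 28 days (282 left).
March has 31 days (251 left).
April has 30 days (221 left).
May has 31 days (190 left).
June has 30 days (160 left).
July has 31 days (129 left).
August has 31 days (98 left).
September has 30 days (68 left).
October has 31 days (37 left).
November has 30 days (7 left).
7 days into December → 2070-12-07.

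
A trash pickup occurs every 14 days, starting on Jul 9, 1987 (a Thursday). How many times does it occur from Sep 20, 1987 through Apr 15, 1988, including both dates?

Occurrences land 14·i days after Jul 9, 1987 for i = 0, 1, 2, …
Sep 20, 1987 is 73 days after the start; 73 ÷ 14 = 5 remainder 3; since the remainder is 3, round up to i = 6. First occurrence in the window: #7 on Oct 1, 1987 (6×14 = 84 days in).
Apr 15, 1988 is 281 days after the start; 281 ÷ 14 = 20 remainder 1. Last occurrence in the window: #21 on Apr 14, 1988.
Occurrences #7 through #21: 15 in total.

15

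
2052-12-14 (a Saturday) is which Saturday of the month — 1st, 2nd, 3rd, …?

Day 14 falls in week ⌈14/7⌉ of the month.
Days 1–7 hold the 1st Saturday, 8–14 the 2nd, 15–21 the 3rd, 22–28 the 4th, 29–31 the 5th.
14 is in the range for the 2nd.

2nd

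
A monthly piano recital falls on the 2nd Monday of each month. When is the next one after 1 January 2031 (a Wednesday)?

13 January 2031

January 2031 starts on a Wednesday; its first Monday is the 6th, so the 2nd Monday is the 13th — 13 January 2031.
13 January 2031 is after 1 January 2031, so that is the next one.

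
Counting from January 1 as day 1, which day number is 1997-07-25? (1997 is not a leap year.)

206

Days in months before July: 31 + 28 + 31 + 30 + 31 + 30 = 181.
Plus 25 days into July → day 206.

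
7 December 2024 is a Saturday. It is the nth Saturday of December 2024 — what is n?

1st

Day 7 falls in week ⌈7/7⌉ of the month.
Days 1–7 hold the 1st Saturday, 8–14 the 2nd, 15–21 the 3rd, 22–28 the 4th, 29–31 the 5th.
7 is in the range for the 1st.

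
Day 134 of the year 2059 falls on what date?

January has 31 days (134 − 31 = 103 remain).
February has 28 days (103 − 28 = 75 remain).
March has 31 days (75 − 31 = 44 remain).
April has 30 days (44 − 30 = 14 remain).
14 into May → May 14.

2059-05-14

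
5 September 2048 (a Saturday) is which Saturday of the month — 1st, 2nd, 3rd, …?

1st

Day 5 falls in week ⌈5/7⌉ of the month.
Days 1–7 hold the 1st Saturday, 8–14 the 2nd, 15–21 the 3rd, 22–28 the 4th, 29–31 the 5th.
5 is in the range for the 1st.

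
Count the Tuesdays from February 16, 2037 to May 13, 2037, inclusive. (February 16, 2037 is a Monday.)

February 16, 2037 is a Monday; the first Tuesday on or after it is February 17, 2037 (1 day later).
From February 17, 2037 to May 13, 2037: 11 + 31 + 30 + 13 = 85 days (rest of February, March, April, May).
85 ÷ 7 = 12 full weeks with remainder 1, so 12 more Tuesdays after the first → 13.

13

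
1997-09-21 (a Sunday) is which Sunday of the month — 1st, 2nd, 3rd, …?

3rd

Day 21 falls in week ⌈21/7⌉ of the month.
Days 1–7 hold the 1st Sunday, 8–14 the 2nd, 15–21 the 3rd, 22–28 the 4th, 29–31 the 5th.
21 is in the range for the 3rd.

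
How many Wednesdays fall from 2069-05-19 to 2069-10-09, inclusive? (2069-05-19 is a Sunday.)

21

2069-05-19 is a Sunday; the first Wednesday on or after it is 2069-05-22 (3 days later).
From 2069-05-22 to 2069-10-09: 9 + 30 + 31 + 31 + 30 + 9 = 140 days (rest of May, June, July, August, September, October).
140 ÷ 7 = 20 full weeks with remainder 0, so 20 more Wednesdays after the first → 21.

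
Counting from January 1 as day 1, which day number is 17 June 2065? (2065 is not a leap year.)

Days in months before June: 31 + 28 + 31 + 30 + 31 = 151.
Plus 17 days into June → day 168.

168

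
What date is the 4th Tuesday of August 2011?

August 23, 2011

August 2011 begins on a Monday, so the first Tuesday is August 2 (1 day later).
The 4th Tuesday is 3 weeks later: 2 + 21 = 23.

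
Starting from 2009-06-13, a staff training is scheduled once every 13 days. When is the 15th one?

2009-12-12

The 15th occurrence is 14 intervals after the first: 14 × 13 = 182 days after 2009-06-13.
June has 30 days — 17 days to the end of June leaves 165.
July has 31 days (134 left).
August has 31 days (103 left).
September has 30 days (73 left).
October has 31 days (42 left).
November has 30 days (12 left).
12 days into December → 2009-12-12.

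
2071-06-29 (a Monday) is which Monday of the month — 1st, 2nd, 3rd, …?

5th

Day 29 falls in week ⌈29/7⌉ of the month.
Days 1–7 hold the 1st Monday, 8–14 the 2nd, 15–21 the 3rd, 22–28 the 4th, 29–31 the 5th.
29 is in the range for the 5th.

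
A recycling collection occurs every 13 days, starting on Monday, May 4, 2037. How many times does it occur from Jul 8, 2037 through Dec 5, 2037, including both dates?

Occurrences land 13·i days after May 4, 2037 for i = 0, 1, 2, …
Jul 8, 2037 is 65 days after the start; 65 ÷ 13 = 5 remainder 0. First occurrence in the window: #6 on Jul 8, 2037 (5×13 = 65 days in).
Dec 5, 2037 is 215 days after the start; 215 ÷ 13 = 16 remainder 7. Last occurrence in the window: #17 on Nov 28, 2037.
Occurrences #6 through #17: 12 in total.

12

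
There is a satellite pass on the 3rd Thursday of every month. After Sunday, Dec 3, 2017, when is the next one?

Dec 2017 starts on a Friday; its first Thursday is the 7th, so the 3rd Thursday is the 21st — Dec 21, 2017.
Dec 21, 2017 is after Dec 3, 2017, so that is the next one.

Dec 21, 2017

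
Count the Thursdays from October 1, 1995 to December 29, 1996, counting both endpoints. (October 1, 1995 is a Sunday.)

65

October 1, 1995 is a Sunday; the first Thursday on or after it is October 5, 1995 (4 days later).
From October 5, 1995 to December 29, 1996: 87 + 364 = 451 days (rest of 1995, to December 29, 1996 in 1996).
451 ÷ 7 = 64 full weeks with remainder 3, so 64 more Thursdays after the first → 65.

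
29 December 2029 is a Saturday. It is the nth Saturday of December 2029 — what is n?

Day 29 falls in week ⌈29/7⌉ of the month.
Days 1–7 hold the 1st Saturday, 8–14 the 2nd, 15–21 the 3rd, 22–28 the 4th, 29–31 the 5th.
29 is in the range for the 5th.

5th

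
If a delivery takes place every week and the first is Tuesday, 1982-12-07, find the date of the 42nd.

1983-09-20

The 42nd occurrence is 41 intervals after the first: 41 × 7 = 287 days after 1982-12-07.
December has 31 days — 24 days to the end of December leaves 263.
January has 31 days (232 left).
February has 28 days (204 left).
March has 31 days (173 left).
April has 30 days (143 left).
May has 31 days (112 left).
June has 30 days (82 left).
July has 31 days (51 left).
August has 31 days (20 left).
20 days into September → 1983-09-20.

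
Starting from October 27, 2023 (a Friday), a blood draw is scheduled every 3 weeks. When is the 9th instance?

April 12, 2024

The 9th occurrence is 8 intervals after the first: 8 × 21 = 168 days after October 27, 2023.
October has 31 days — 4 days to the end of October leaves 164.
November has 30 days (134 left).
December has 31 days (103 left).
January has 31 days (72 left).
February has 29 days (43 left).
March has 31 days (12 left).
12 days into April → April 12, 2024.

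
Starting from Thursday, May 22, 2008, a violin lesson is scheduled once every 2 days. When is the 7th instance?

June 3, 2008

The 7th occurrence is 6 intervals after the first: 6 × 2 = 12 days after May 22, 2008.
May has 31 days — 9 days to the end of May leaves 3.
3 days into June → June 3, 2008.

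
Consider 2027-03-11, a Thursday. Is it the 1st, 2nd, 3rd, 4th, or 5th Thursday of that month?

Day 11 falls in week ⌈11/7⌉ of the month.
Days 1–7 hold the 1st Thursday, 8–14 the 2nd, 15–21 the 3rd, 22–28 the 4th, 29–31 the 5th.
11 is in the range for the 2nd.

2nd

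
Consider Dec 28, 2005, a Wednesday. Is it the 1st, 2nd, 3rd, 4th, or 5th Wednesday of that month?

4th

Day 28 falls in week ⌈28/7⌉ of the month.
Days 1–7 hold the 1st Wednesday, 8–14 the 2nd, 15–21 the 3rd, 22–28 the 4th, 29–31 the 5th.
28 is in the range for the 4th.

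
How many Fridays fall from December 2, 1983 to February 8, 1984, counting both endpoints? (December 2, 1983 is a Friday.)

10

December 2, 1983 is a Friday; the first Friday on or after it is December 2, 1983.
From December 2, 1983 to February 8, 1984: 29 + 31 + 8 = 68 days (rest of December, January, February).
68 ÷ 7 = 9 full weeks with remainder 5, so 9 more Fridays after the first → 10.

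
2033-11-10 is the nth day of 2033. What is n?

314

Days in months before November: 31 + 28 + 31 + 30 + 31 + 30 + 31 + 31 + 30 + 31 = 304.
Plus 10 days into November → day 314.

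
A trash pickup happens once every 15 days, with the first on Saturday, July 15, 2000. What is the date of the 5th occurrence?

September 13, 2000

The 5th occurrence is 4 intervals after the first: 4 × 15 = 60 days after July 15, 2000.
July has 31 days — 16 days to the end of July leaves 44.
August has 31 days (13 left).
13 days into September → September 13, 2000.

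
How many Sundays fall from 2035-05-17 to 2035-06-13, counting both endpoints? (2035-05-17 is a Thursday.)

4

2035-05-17 is a Thursday; the first Sunday on or after it is 2035-05-20 (3 days later).
From 2035-05-20 to 2035-06-13: 11 + 13 = 24 days (rest of May, June).
24 ÷ 7 = 3 full weeks with remainder 3, so 3 more Sundays after the first → 4.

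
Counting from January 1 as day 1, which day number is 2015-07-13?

Days in months before July: 31 + 28 + 31 + 30 + 31 + 30 = 181.
Plus 13 days into July → day 194.

194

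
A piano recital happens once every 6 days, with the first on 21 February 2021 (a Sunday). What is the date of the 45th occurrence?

12 November 2021

The 45th occurrence is 44 intervals after the first: 44 × 6 = 264 days after 21 February 2021.
February has 28 days — 7 days to the end of February leaves 257.
March has 31 days (226 left).
April has 30 days (196 left).
May has 31 days (165 left).
June has 30 days (135 left).
July has 31 days (104 left).
August has 31 days (73 left).
September has 30 days (43 left).
October has 31 days (12 left).
12 days into November → 12 November 2021.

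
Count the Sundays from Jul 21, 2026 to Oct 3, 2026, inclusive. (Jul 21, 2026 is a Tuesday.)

Jul 21, 2026 is a Tuesday; the first Sunday on or after it is Jul 26, 2026 (5 days later).
From Jul 26, 2026 to Oct 3, 2026: 5 + 31 + 30 + 3 = 69 days (rest of Jul, Aug, Sep, Oct).
69 ÷ 7 = 9 full weeks with remainder 6, so 9 more Sundays after the first → 10.

10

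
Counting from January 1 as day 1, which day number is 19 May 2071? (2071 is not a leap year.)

Days in months before May: 31 + 28 + 31 + 30 = 120.
Plus 19 days into May → day 139.

139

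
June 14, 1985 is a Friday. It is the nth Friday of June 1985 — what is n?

2nd

Day 14 falls in week ⌈14/7⌉ of the month.
Days 1–7 hold the 1st Friday, 8–14 the 2nd, 15–21 the 3rd, 22–28 the 4th, 29–31 the 5th.
14 is in the range for the 2nd.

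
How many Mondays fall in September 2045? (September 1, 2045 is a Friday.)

4

September 1, 2045 is a Friday; the first Monday on or after it is September 4, 2045 (3 days later).
From September 4, 2045 to September 30, 2045 is 30 − 4 = 26 days.
26 ÷ 7 = 3 full weeks with remainder 5, so 3 more Mondays after the first → 4.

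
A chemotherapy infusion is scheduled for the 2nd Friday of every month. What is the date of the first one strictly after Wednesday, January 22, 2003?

February 14, 2003

January 2003 starts on a Wednesday; its first Friday is the 3rd, so the 2nd Friday is the 10th — January 10, 2003.
That is not after January 22, 2003, so look at February 2003.
February 2003 starts on a Saturday; its first Friday is the 7th, so the 2nd Friday is the 14th — February 14, 2003.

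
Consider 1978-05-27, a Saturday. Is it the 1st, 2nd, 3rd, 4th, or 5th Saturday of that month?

Day 27 falls in week ⌈27/7⌉ of the month.
Days 1–7 hold the 1st Saturday, 8–14 the 2nd, 15–21 the 3rd, 22–28 the 4th, 29–31 the 5th.
27 is in the range for the 4th.

4th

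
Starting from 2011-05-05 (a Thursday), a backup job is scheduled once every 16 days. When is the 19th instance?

2012-02-17

The 19th occurrence is 18 intervals after the first: 18 × 16 = 288 days after 2011-05-05.
May has 31 days — 26 days to the end of May leaves 262.
June has 30 days (232 left).
July has 31 days (201 left).
August has 31 days (170 left).
September has 30 days (140 left).
October has 31 days (109 left).
November has 30 days (79 left).
December has 31 days (48 left).
January has 31 days (17 left).
17 days into February → 2012-02-17.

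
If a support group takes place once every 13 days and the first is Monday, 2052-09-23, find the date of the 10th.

2053-01-18

The 10th occurrence is 9 intervals after the first: 9 × 13 = 117 days after 2052-09-23.
September has 30 days — 7 days to the end of September leaves 110.
October has 31 days (79 left).
November has 30 days (49 left).
December has 31 days (18 left).
18 days into January → 2053-01-18.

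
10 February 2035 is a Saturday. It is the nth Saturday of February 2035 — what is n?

2nd

Day 10 falls in week ⌈10/7⌉ of the month.
Days 1–7 hold the 1st Saturday, 8–14 the 2nd, 15–21 the 3rd, 22–28 the 4th, 29–31 the 5th.
10 is in the range for the 2nd.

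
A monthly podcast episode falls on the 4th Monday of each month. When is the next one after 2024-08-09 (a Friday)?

August 2024 starts on a Thursday; its first Monday is the 5th, so the 4th Monday is the 26th — 2024-08-26.
2024-08-26 is after 2024-08-09, so that is the next one.

2024-08-26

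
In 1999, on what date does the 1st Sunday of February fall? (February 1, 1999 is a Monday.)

7 February 1999

February 1999 begins on a Monday, so the first Sunday is February 7 (6 days later).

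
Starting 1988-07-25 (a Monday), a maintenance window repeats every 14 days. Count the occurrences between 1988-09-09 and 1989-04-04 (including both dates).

Occurrences land 14·i days after 1988-07-25 for i = 0, 1, 2, …
1988-09-09 is 46 days after the start; 46 ÷ 14 = 3 remainder 4; since the remainder is 4, round up to i = 4. First occurrence in the window: #5 on 1988-09-19 (4×14 = 56 days in).
1989-04-04 is 253 days after the start; 253 ÷ 14 = 18 remainder 1. Last occurrence in the window: #19 on 1989-04-03.
Occurrences #5 through #19: 15 in total.

15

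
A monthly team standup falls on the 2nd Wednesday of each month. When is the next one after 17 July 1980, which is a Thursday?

July 1980 starts on a Tuesday; its first Wednesday is the 2nd, so the 2nd Wednesday is the 9th — 9 July 1980.
That is not after 17 July 1980, so look at August 1980.
August 1980 starts on a Friday; its first Wednesday is the 6th, so the 2nd Wednesday is the 13th — 13 August 1980.

13 August 1980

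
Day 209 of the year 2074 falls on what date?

Jan has 31 days (209 − 31 = 178 remain).
Feb has 28 days (178 − 28 = 150 remain).
Mar has 31 days (150 − 31 = 119 remain).
Apr has 30 days (119 − 30 = 89 remain).
May has 31 days (89 − 31 = 58 remain).
Jun has 30 days (58 − 30 = 28 remain).
28 into Jul → Jul 28.

Jul 28, 2074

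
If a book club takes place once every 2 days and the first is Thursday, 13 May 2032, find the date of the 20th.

20 June 2032

The 20th occurrence is 19 intervals after the first: 19 × 2 = 38 days after 13 May 2032.
May has 31 days — 18 days to the end of May leaves 20.
20 days into June → 20 June 2032.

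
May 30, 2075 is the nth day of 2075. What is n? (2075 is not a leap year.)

150

Days in months before May: 31 + 28 + 31 + 30 = 120.
Plus 30 days into May → day 150.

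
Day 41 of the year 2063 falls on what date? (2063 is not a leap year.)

February 10, 2063

January has 31 days (41 − 31 = 10 remain).
10 into February → February 10.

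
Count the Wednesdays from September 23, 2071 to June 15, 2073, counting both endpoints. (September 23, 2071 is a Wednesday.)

91

September 23, 2071 is a Wednesday; the first Wednesday on or after it is September 23, 2071.
From September 23, 2071 to June 15, 2073: 99 + 366 + 166 = 631 days (rest of 2071, 2072, to June 15, 2073 in 2073).
631 ÷ 7 = 90 full weeks with remainder 1, so 90 more Wednesdays after the first → 91.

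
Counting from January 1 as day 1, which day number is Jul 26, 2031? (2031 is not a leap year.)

Days in months before Jul: 31 + 28 + 31 + 30 + 31 + 30 = 181.
Plus 26 days into Jul → day 207.

207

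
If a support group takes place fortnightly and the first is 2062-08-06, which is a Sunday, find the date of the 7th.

2062-10-29

The 7th occurrence is 6 intervals after the first: 6 × 14 = 84 days after 2062-08-06.
August has 31 days — 25 days to the end of August leaves 59.
September has 30 days (29 left).
29 days into October → 2062-10-29.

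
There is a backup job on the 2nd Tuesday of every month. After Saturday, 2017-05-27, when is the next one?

2017-06-13

May 2017 starts on a Monday; its first Tuesday is the 2nd, so the 2nd Tuesday is the 9th — 2017-05-09.
That is not after 2017-05-27, so look at June 2017.
June 2017 starts on a Thursday; its first Tuesday is the 6th, so the 2nd Tuesday is the 13th — 2017-06-13.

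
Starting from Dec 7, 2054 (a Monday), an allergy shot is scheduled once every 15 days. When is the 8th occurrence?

Mar 22, 2055

The 8th occurrence is 7 intervals after the first: 7 × 15 = 105 days after Dec 7, 2054.
Dec has 31 days — 24 days to the end of Dec leaves 81.
Jan has 31 days (50 left).
Feb has 28 days (22 left).
22 days into Mar → Mar 22, 2055.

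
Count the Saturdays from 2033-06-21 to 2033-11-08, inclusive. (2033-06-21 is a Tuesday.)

20

2033-06-21 is a Tuesday; the first Saturday on or after it is 2033-06-25 (4 days later).
From 2033-06-25 to 2033-11-08: 5 + 31 + 31 + 30 + 31 + 8 = 136 days (rest of June, July, August, September, October, November).
136 ÷ 7 = 19 full weeks with remainder 3, so 19 more Saturdays after the first → 20.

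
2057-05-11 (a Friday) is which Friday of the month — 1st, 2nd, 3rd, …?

2nd

Day 11 falls in week ⌈11/7⌉ of the month.
Days 1–7 hold the 1st Friday, 8–14 the 2nd, 15–21 the 3rd, 22–28 the 4th, 29–31 the 5th.
11 is in the range for the 2nd.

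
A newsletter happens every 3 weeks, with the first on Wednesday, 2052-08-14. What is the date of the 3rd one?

2052-09-25

The 3rd occurrence is 2 intervals after the first: 2 × 21 = 42 days after 2052-08-14.
August has 31 days — 17 days to the end of August leaves 25.
25 days into September → 2052-09-25.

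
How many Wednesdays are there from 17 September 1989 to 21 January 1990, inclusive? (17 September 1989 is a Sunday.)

17 September 1989 is a Sunday; the first Wednesday on or after it is 20 September 1989 (3 days later).
From 20 September 1989 to 21 January 1990: 10 + 31 + 30 + 31 + 21 = 123 days (rest of September, October, November, December, January).
123 ÷ 7 = 17 full weeks with remainder 4, so 17 more Wednesdays after the first → 18.

18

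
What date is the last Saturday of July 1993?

1993-07-31

July 1993 begins on a Thursday, so the first Saturday is July 3 (2 days later).
July 1993 has 31 days. Adding weeks: 3, 10, 17, 24, 31 — the last one ≤ 31 is the 31st.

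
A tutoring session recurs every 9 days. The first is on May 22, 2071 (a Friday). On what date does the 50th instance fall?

Aug 5, 2072

The 50th occurrence is 49 intervals after the first: 49 × 9 = 441 days after May 22, 2071.
May has 31 days — 9 days to the end of May leaves 432.
From end of May to end of 2071 is 214 days (218 left).
Jan has 31 days (187 left).
Feb has 29 days (158 left).
Mar has 31 days (127 left).
Apr has 30 days (97 left).
May has 31 days (66 left).
Jun has 30 days (36 left).
Jul has 31 days (5 left).
5 days into Aug → Aug 5, 2072.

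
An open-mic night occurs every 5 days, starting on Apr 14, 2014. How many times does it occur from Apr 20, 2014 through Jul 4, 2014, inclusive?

15

Occurrences land 5·i days after Apr 14, 2014 for i = 0, 1, 2, …
Apr 20, 2014 is 6 days after the start; 6 ÷ 5 = 1 remainder 1; since the remainder is 1, round up to i = 2. First occurrence in the window: #3 on Apr 24, 2014 (2×5 = 10 days in).
Jul 4, 2014 is 81 days after the start; 81 ÷ 5 = 16 remainder 1. Last occurrence in the window: #17 on Jul 3, 2014.
Occurrences #3 through #17: 15 in total.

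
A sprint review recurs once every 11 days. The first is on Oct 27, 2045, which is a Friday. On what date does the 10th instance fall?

Feb 3, 2046

The 10th occurrence is 9 intervals after the first: 9 × 11 = 99 days after Oct 27, 2045.
Oct has 31 days — 4 days to the end of Oct leaves 95.
Nov has 30 days (65 left).
Dec has 31 days (34 left).
Jan has 31 days (3 left).
3 days into Feb → Feb 3, 2046.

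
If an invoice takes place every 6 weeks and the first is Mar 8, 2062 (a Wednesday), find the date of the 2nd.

Apr 19, 2062

The 2nd occurrence is 1 interval after the first: 1 × 42 = 42 days after Mar 8, 2062.
Mar has 31 days — 23 days to the end of Mar leaves 19.
19 days into Apr → Apr 19, 2062.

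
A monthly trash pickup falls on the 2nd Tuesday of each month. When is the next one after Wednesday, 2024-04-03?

2024-04-09

April 2024 starts on a Monday; its first Tuesday is the 2nd, so the 2nd Tuesday is the 9th — 2024-04-09.
2024-04-09 is after 2024-04-03, so that is the next one.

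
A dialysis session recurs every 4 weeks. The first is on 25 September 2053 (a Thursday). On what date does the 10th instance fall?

The 10th occurrence is 9 intervals after the first: 9 × 28 = 252 days after 25 September 2053.
September has 30 days — 5 days to the end of September leaves 247.
October has 31 days (216 left).
November has 30 days (186 left).
December has 31 days (155 left).
January has 31 days (124 left).
February has 28 days (96 left).
March has 31 days (65 left).
April has 30 days (35 left).
May has 31 days (4 left).
4 days into June → 4 June 2054.

4 June 2054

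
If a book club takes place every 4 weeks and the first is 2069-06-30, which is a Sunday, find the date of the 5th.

The 5th occurrence is 4 intervals after the first: 4 × 28 = 112 days after 2069-06-30.
June has 30 days — 0 days to the end of June leaves 112.
July has 31 days (81 left).
August has 31 days (50 left).
September has 30 days (20 left).
20 days into October → 2069-10-20.

2069-10-20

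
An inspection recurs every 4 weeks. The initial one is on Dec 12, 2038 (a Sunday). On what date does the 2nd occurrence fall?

Jan 9, 2039

The 2nd occurrence is 1 interval after the first: 1 × 28 = 28 days after Dec 12, 2038.
Dec has 31 days — 19 days to the end of Dec leaves 9.
9 days into Jan → Jan 9, 2039.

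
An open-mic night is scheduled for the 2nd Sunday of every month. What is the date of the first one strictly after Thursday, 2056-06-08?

June 2056 starts on a Thursday; its first Sunday is the 4th, so the 2nd Sunday is the 11th — 2056-06-11.
2056-06-11 is after 2056-06-08, so that is the next one.

2056-06-11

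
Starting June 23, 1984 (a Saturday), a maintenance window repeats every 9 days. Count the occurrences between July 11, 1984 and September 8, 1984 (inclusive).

Occurrences land 9·i days after June 23, 1984 for i = 0, 1, 2, …
July 11, 1984 is 18 days after the start; 18 ÷ 9 = 2 remainder 0. First occurrence in the window: #3 on July 11, 1984 (2×9 = 18 days in).
September 8, 1984 is 77 days after the start; 77 ÷ 9 = 8 remainder 5. Last occurrence in the window: #9 on September 3, 1984.
Occurrences #3 through #9: 7 in total.

7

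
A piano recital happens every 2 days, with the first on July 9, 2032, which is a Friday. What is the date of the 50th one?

October 15, 2032

The 50th occurrence is 49 intervals after the first: 49 × 2 = 98 days after July 9, 2032.
July has 31 days — 22 days to the end of July leaves 76.
August has 31 days (45 left).
September has 30 days (15 left).
15 days into October → October 15, 2032.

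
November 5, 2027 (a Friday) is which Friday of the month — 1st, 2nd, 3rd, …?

1st

Day 5 falls in week ⌈5/7⌉ of the month.
Days 1–7 hold the 1st Friday, 8–14 the 2nd, 15–21 the 3rd, 22–28 the 4th, 29–31 the 5th.
5 is in the range for the 1st.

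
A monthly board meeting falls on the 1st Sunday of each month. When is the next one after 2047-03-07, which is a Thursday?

March 2047 starts on a Friday, so its 1st Sunday is 2047-03-03 (2 days in).
That is not after 2047-03-07, so look at April 2047.
April 2047 starts on a Monday, so its 1st Sunday is 2047-04-07 (6 days in).

2047-04-07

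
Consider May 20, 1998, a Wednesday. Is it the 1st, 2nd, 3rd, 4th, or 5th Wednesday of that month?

3rd

Day 20 falls in week ⌈20/7⌉ of the month.
Days 1–7 hold the 1st Wednesday, 8–14 the 2nd, 15–21 the 3rd, 22–28 the 4th, 29–31 the 5th.
20 is in the range for the 3rd.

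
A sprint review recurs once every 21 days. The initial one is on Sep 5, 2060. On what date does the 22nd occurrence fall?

Nov 20, 2061

The 22nd occurrence is 21 intervals after the first: 21 × 21 = 441 days after Sep 5, 2060.
Sep has 30 days — 25 days to the end of Sep leaves 416.
From end of Sep to end of 2060 is 92 days (324 left).
Jan has 31 days (293 left).
Feb has 28 days (265 left).
Mar has 31 days (234 left).
Apr has 30 days (204 left).
May has 31 days (173 left).
Jun has 30 days (143 left).
Jul has 31 days (112 left).
Aug has 31 days (81 left).
Sep has 30 days (51 left).
Oct has 31 days (20 left).
20 days into Nov → Nov 20, 2061.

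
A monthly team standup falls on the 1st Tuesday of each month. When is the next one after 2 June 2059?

3 June 2059

June 2059 starts on a Sunday, so its 1st Tuesday is 3 June 2059 (2 days in).
3 June 2059 is after 2 June 2059, so that is the next one.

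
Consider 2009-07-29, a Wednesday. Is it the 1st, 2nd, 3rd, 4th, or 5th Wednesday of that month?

5th

Day 29 falls in week ⌈29/7⌉ of the month.
Days 1–7 hold the 1st Wednesday, 8–14 the 2nd, 15–21 the 3rd, 22–28 the 4th, 29–31 the 5th.
29 is in the range for the 5th.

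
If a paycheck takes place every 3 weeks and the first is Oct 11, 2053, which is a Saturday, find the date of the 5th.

Jan 3, 2054

The 5th occurrence is 4 intervals after the first: 4 × 21 = 84 days after Oct 11, 2053.
Oct has 31 days — 20 days to the end of Oct leaves 64.
Nov has 30 days (34 left).
Dec has 31 days (3 left).
3 days into Jan → Jan 3, 2054.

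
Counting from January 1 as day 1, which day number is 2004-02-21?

52

Days in months before February: 31 = 31.
Plus 21 days into February → day 52.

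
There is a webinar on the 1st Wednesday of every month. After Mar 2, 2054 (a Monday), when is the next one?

Mar 4, 2054

Mar 2054 starts on a Sunday, so its 1st Wednesday is Mar 4, 2054 (3 days in).
Mar 4, 2054 is after Mar 2, 2054, so that is the next one.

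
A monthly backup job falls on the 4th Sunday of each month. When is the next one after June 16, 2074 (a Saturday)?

June 2074 starts on a Friday; its first Sunday is the 3rd, so the 4th Sunday is the 24th — June 24, 2074.
June 24, 2074 is after June 16, 2074, so that is the next one.

June 24, 2074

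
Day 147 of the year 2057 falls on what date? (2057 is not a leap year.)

January has 31 days (147 − 31 = 116 remain).
February has 28 days (116 − 28 = 88 remain).
March has 31 days (88 − 31 = 57 remain).
April has 30 days (57 − 30 = 27 remain).
27 into May → May 27.

27 May 2057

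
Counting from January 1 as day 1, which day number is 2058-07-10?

191

Days in months before July: 31 + 28 + 31 + 30 + 31 + 30 = 181.
Plus 10 days into July → day 191.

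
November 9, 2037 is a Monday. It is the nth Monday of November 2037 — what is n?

Day 9 falls in week ⌈9/7⌉ of the month.
Days 1–7 hold the 1st Monday, 8–14 the 2nd, 15–21 the 3rd, 22–28 the 4th, 29–31 the 5th.
9 is in the range for the 2nd.

2nd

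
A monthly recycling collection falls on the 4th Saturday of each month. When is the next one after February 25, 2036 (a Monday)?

February 2036 starts on a Friday; its first Saturday is the 2nd, so the 4th Saturday is the 23rd — February 23, 2036.
That is not after February 25, 2036, so look at March 2036.
March 2036 starts on a Saturday; its first Saturday is the 1st, so the 4th Saturday is the 22nd — March 22, 2036.

March 22, 2036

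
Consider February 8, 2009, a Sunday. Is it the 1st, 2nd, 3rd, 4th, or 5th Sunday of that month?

Day 8 falls in week ⌈8/7⌉ of the month.
Days 1–7 hold the 1st Sunday, 8–14 the 2nd, 15–21 the 3rd, 22–28 the 4th, 29–31 the 5th.
8 is in the range for the 2nd.

2nd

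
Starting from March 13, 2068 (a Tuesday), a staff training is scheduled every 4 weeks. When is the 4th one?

June 5, 2068

The 4th occurrence is 3 intervals after the first: 3 × 28 = 84 days after March 13, 2068.
March has 31 days — 18 days to the end of March leaves 66.
April has 30 days (36 left).
May has 31 days (5 left).
5 days into June → June 5, 2068.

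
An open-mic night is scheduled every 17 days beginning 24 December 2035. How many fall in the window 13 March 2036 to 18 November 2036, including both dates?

15

Occurrences land 17·i days after 24 December 2035 for i = 0, 1, 2, …
13 March 2036 is 80 days after the start; 80 ÷ 17 = 4 remainder 12; since the remainder is 12, round up to i = 5. First occurrence in the window: #6 on 18 March 2036 (5×17 = 85 days in).
18 November 2036 is 330 days after the start; 330 ÷ 17 = 19 remainder 7. Last occurrence in the window: #20 on 11 November 2036.
Occurrences #6 through #20: 15 in total.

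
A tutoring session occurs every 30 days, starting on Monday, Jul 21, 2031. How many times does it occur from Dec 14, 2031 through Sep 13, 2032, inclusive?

10

Occurrences land 30·i days after Jul 21, 2031 for i = 0, 1, 2, …
Dec 14, 2031 is 146 days after the start; 146 ÷ 30 = 4 remainder 26; since the remainder is 26, round up to i = 5. First occurrence in the window: #6 on Dec 18, 2031 (5×30 = 150 days in).
Sep 13, 2032 is 420 days after the start; 420 ÷ 30 = 14 remainder 0. Last occurrence in the window: #15 on Sep 13, 2032.
Occurrences #6 through #15: 10 in total.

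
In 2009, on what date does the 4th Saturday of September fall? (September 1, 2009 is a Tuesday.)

26 September 2009

September 2009 begins on a Tuesday, so the first Saturday is September 5 (4 days later).
The 4th Saturday is 3 weeks later: 5 + 21 = 26.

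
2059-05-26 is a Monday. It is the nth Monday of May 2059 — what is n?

Day 26 falls in week ⌈26/7⌉ of the month.
Days 1–7 hold the 1st Monday, 8–14 the 2nd, 15–21 the 3rd, 22–28 the 4th, 29–31 the 5th.
26 is in the range for the 4th.

4th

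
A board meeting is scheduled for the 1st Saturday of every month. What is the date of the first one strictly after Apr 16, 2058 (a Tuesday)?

Apr 2058 starts on a Monday, so its 1st Saturday is Apr 6, 2058 (5 days in).
That is not after Apr 16, 2058, so look at May 2058.
May 2058 starts on a Wednesday, so its 1st Saturday is May 4, 2058 (3 days in).

May 4, 2058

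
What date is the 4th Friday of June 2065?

June 2065 begins on a Monday, so the first Friday is June 5 (4 days later).
The 4th Friday is 3 weeks later: 5 + 21 = 26.

June 26, 2065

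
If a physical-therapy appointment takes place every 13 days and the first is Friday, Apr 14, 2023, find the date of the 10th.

The 10th occurrence is 9 intervals after the first: 9 × 13 = 117 days after Apr 14, 2023.
Apr has 30 days — 16 days to the end of Apr leaves 101.
May has 31 days (70 left).
Jun has 30 days (40 left).
Jul has 31 days (9 left).
9 days into Aug → Aug 9, 2023.

Aug 9, 2023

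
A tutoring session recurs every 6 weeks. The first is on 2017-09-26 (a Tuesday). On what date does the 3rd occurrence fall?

2017-12-19

The 3rd occurrence is 2 intervals after the first: 2 × 42 = 84 days after 2017-09-26.
September has 30 days — 4 days to the end of September leaves 80.
October has 31 days (49 left).
November has 30 days (19 left).
19 days into December → 2017-12-19.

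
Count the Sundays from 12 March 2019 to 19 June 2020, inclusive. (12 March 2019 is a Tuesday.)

12 March 2019 is a Tuesday; the first Sunday on or after it is 17 March 2019 (5 days later).
From 17 March 2019 to 19 June 2020: 289 + 171 = 460 days (rest of 2019, to 19 June 2020 in 2020).
460 ÷ 7 = 65 full weeks with remainder 5, so 65 more Sundays after the first → 66.

66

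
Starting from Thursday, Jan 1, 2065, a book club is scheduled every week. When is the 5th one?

Jan 29, 2065

The 5th occurrence is 4 intervals after the first: 4 × 7 = 28 days after Jan 1, 2065.
28 days later is Jan 29, 2065.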